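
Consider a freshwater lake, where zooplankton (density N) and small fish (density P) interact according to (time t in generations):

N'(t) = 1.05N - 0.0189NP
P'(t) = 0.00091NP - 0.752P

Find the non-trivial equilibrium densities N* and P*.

Set dP/dt = 0 with P > 0: 0.00091N - 0.752 = 0, so N* = 0.752/0.00091 = 826.
Set dN/dt = 0 with N > 0: 1.05 - 0.0189P = 0, so P* = 1.05/0.0189 = 55.6.

N* ≈ 826, P* ≈ 55.6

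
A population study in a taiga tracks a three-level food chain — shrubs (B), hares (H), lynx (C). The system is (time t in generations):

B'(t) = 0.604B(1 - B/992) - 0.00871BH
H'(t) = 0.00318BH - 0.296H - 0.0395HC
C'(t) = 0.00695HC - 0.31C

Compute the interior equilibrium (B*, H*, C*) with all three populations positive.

B* ≈ 354, H* ≈ 44.6, C* ≈ 21

From dC/dt = 0: 0.00695H* = 0.31, so H* = 44.6.
From dB/dt = 0: 0.604(1 - B*/992) = 0.00871·44.6, giving B* = 992·(1 - 0.643) = 354.
From dH/dt = 0: 0.00318·354 - 0.296 = 0.0395C*, so C* = 0.829/0.0395 = 21.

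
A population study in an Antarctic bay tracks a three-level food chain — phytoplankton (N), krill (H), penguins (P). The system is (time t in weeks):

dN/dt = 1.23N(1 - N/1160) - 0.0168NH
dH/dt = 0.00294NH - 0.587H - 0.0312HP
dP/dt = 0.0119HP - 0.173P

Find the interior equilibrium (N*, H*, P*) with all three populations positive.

From dP/dt = 0: 0.0119H* = 0.173, so H* = 14.5.
From dN/dt = 0: 1.23(1 - N*/1160) = 0.0168·14.5, giving N* = 1160·(1 - 0.199) = 930.
From dH/dt = 0: 0.00294·930 - 0.587 = 0.0312P*, so P* = 2.15/0.0312 = 68.8.

N* ≈ 930, H* ≈ 14.5, P* ≈ 68.8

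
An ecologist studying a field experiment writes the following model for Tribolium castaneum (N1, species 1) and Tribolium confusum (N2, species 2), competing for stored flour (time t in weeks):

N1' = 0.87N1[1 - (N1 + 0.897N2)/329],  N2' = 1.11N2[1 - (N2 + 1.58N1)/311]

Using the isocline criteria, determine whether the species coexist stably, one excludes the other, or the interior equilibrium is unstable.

Compare the nullcline intercepts: K1/α12 = 329/0.897 = 367 > K2 = 311; K2/α21 = 311/1.58 = 197 < K1 = 329.
Since the inequalities point opposite ways, species 1 can invade but species 2 cannot.

species 1 excludes species 2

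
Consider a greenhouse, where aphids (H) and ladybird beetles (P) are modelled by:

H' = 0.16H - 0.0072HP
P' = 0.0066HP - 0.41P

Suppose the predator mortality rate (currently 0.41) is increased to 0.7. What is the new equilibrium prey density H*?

At the interior fixed point, setting dP/dt = 0 with P > 0 fixes H* = (predator death rate)/(HP coefficient) — independent of the other coefficients.
With the change, H* = 0.7/0.0066 = 106; it rises from 62.1.

H* ≈ 106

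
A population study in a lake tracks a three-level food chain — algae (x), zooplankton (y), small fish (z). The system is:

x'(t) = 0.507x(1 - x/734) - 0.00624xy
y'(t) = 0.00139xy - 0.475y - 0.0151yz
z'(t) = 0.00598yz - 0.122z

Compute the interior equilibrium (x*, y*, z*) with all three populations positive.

x* ≈ 550, y* ≈ 20.4, z* ≈ 19.1

From dz/dt = 0: 0.00598y* = 0.122, so y* = 20.4.
From dx/dt = 0: 0.507(1 - x*/734) = 0.00624·20.4, giving x* = 734·(1 - 0.251) = 550.
From dy/dt = 0: 0.00139·550 - 0.475 = 0.0151z*, so z* = 0.289/0.0151 = 19.1.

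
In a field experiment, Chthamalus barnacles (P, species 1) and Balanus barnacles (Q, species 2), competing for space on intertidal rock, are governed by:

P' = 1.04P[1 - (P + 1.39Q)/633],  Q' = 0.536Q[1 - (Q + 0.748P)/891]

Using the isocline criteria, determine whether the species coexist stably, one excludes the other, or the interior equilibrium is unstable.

species 2 excludes species 1

Compare the nullcline intercepts: K1/α12 = 633/1.39 = 455 < K2 = 891; K2/α21 = 891/0.748 = 1190 > K1 = 633.
Since the inequalities point opposite ways, species 2 can invade but species 1 cannot.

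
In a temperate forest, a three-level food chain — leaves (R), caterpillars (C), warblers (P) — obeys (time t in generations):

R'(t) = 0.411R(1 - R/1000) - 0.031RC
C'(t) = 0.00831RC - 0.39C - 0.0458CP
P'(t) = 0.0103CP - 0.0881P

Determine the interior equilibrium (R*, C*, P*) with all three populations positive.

From dP/dt = 0: 0.0103C* = 0.0881, so C* = 8.55.
From dR/dt = 0: 0.411(1 - R*/1000) = 0.031·8.55, giving R* = 1000·(1 - 0.645) = 355.
From dC/dt = 0: 0.00831·355 - 0.39 = 0.0458P*, so P* = 2.56/0.0458 = 55.9.

R* ≈ 355, C* ≈ 8.55, P* ≈ 55.9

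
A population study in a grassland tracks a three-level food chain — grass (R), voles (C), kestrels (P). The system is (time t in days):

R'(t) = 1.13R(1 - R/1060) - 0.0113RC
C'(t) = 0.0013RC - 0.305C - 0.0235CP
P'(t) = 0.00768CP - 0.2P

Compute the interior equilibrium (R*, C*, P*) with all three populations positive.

R* ≈ 784, C* ≈ 26, P* ≈ 30.4

From dP/dt = 0: 0.00768C* = 0.2, so C* = 26.
From dR/dt = 0: 1.13(1 - R*/1060) = 0.0113·26, giving R* = 1060·(1 - 0.26) = 784.
From dC/dt = 0: 0.0013·784 - 0.305 = 0.0235P*, so P* = 0.714/0.0235 = 30.4.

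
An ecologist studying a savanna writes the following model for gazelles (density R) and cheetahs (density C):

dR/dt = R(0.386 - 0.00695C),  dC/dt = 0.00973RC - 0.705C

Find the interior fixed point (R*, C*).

Set dC/dt = 0 with C > 0: 0.00973R - 0.705 = 0, so R* = 0.705/0.00973 = 72.5.
Set dR/dt = 0 with R > 0: 0.386 - 0.00695C = 0, so C* = 0.386/0.00695 = 55.5.

R* ≈ 72.5, C* ≈ 55.5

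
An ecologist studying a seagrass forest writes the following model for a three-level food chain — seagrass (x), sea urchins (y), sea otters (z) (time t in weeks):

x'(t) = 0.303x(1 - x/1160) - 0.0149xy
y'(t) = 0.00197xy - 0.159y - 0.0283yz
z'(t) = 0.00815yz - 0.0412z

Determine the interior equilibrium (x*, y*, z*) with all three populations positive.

From dz/dt = 0: 0.00815y* = 0.0412, so y* = 5.06.
From dx/dt = 0: 0.303(1 - x*/1160) = 0.0149·5.06, giving x* = 1160·(1 - 0.249) = 872.
From dy/dt = 0: 0.00197·872 - 0.159 = 0.0283z*, so z* = 1.56/0.0283 = 55.1.

x* ≈ 872, y* ≈ 5.06, z* ≈ 55.1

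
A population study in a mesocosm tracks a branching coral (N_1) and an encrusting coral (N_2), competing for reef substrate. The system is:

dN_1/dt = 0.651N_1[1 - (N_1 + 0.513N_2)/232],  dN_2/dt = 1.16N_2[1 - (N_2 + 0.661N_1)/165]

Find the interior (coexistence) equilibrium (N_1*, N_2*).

N_1* ≈ 223, N_2* ≈ 17.6

Setting both brackets to zero gives the nullclines N_1 + 0.513N_2 = 232 and 0.661N_1 + N_2 = 165.
Substituting N_2 = 165 - 0.661N_1 into the first: N_1(1 - 0.513·0.661) = 232 - 0.513·165.
So N_1* = 147/0.661 = 223, and then N_2* = 165 - 0.661·223 = 17.6.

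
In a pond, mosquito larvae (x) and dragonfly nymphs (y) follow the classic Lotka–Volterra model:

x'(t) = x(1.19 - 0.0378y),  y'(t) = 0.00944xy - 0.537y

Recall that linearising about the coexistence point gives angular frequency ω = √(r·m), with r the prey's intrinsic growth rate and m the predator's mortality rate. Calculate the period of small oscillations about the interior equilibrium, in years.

Here r = 1.19 and m = 0.537, so r·m = 0.639.
ω = √0.639 = 0.799 per year, hence T = 2π/ω ≈ 7.86 years.

T ≈ 7.86 years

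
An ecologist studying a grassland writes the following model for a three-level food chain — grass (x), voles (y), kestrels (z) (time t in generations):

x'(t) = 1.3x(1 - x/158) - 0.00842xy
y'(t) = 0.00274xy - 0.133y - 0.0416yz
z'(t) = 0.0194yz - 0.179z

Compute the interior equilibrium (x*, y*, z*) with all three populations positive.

From dz/dt = 0: 0.0194y* = 0.179, so y* = 9.23.
From dx/dt = 0: 1.3(1 - x*/158) = 0.00842·9.23, giving x* = 158·(1 - 0.0598) = 149.
From dy/dt = 0: 0.00274·149 - 0.133 = 0.0416z*, so z* = 0.274/0.0416 = 6.59.

x* ≈ 149, y* ≈ 9.23, z* ≈ 6.59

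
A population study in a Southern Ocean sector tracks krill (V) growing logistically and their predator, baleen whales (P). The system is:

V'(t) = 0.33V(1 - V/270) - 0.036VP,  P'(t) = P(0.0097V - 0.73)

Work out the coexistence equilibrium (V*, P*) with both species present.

V* ≈ 75.3, P* ≈ 6.61

From dP/dt = 0 with P > 0: 0.0097V* = 0.73, so V* = 75.3.
Substitute into dV/dt = 0: 0.33(1 - 75.3/270) = 0.036P*.
The bracket is 0.721, giving P* = 0.238/0.036 = 6.61.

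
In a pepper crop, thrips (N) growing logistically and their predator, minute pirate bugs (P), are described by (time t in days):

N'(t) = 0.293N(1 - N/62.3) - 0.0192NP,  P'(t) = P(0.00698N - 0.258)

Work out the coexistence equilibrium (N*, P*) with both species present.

From dP/dt = 0 with P > 0: 0.00698N* = 0.258, so N* = 37.
Substitute into dN/dt = 0: 0.293(1 - 37/62.3) = 0.0192P*.
The bracket is 0.407, giving P* = 0.119/0.0192 = 6.21.

N* ≈ 37, P* ≈ 6.21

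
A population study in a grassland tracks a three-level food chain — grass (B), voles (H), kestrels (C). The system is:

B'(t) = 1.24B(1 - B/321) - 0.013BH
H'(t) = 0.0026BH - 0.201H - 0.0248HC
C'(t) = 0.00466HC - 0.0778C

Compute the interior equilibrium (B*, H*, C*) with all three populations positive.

From dC/dt = 0: 0.00466H* = 0.0778, so H* = 16.7.
From dB/dt = 0: 1.24(1 - B*/321) = 0.013·16.7, giving B* = 321·(1 - 0.175) = 265.
From dH/dt = 0: 0.0026·265 - 0.201 = 0.0248C*, so C* = 0.488/0.0248 = 19.7.

B* ≈ 265, H* ≈ 16.7, C* ≈ 19.7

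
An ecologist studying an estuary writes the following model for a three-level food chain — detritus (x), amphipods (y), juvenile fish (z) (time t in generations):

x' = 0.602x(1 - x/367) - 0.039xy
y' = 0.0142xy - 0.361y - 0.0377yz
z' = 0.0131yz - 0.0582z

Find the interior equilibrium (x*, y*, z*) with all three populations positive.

From dz/dt = 0: 0.0131y* = 0.0582, so y* = 4.44.
From dx/dt = 0: 0.602(1 - x*/367) = 0.039·4.44, giving x* = 367·(1 - 0.288) = 261.
From dy/dt = 0: 0.0142·261 - 0.361 = 0.0377z*, so z* = 3.35/0.0377 = 88.9.

x* ≈ 261, y* ≈ 4.44, z* ≈ 88.9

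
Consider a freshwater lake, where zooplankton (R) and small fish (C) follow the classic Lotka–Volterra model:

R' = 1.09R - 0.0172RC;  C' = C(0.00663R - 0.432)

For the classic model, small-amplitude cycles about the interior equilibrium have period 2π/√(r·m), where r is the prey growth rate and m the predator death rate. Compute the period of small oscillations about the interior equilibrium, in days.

T ≈ 9.16 days

Here r = 1.09 and m = 0.432, so r·m = 0.471.
ω = √0.471 = 0.686 per day, hence T = 2π/ω ≈ 9.16 days.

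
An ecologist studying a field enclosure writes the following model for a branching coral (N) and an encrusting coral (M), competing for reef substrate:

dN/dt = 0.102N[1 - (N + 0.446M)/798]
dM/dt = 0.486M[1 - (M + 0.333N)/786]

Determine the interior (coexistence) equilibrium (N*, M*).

Setting both brackets to zero gives the nullclines N + 0.446M = 798 and 0.333N + M = 786.
Substituting M = 786 - 0.333N into the first: N(1 - 0.446·0.333) = 798 - 0.446·786.
So N* = 447/0.851 = 525, and then M* = 786 - 0.333·525 = 611.

N* ≈ 525, M* ≈ 611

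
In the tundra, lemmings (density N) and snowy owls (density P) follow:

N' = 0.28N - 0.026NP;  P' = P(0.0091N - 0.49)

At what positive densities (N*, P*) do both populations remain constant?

N* ≈ 53.8, P* ≈ 10.8

Set dP/dt = 0 with P > 0: 0.0091N - 0.49 = 0, so N* = 0.49/0.0091 = 53.8.
Set dN/dt = 0 with N > 0: 0.28 - 0.026P = 0, so P* = 0.28/0.026 = 10.8.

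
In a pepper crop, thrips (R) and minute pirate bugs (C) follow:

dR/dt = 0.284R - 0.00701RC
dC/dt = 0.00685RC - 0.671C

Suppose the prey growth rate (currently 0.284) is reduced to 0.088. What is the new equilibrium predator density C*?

At the interior fixed point, setting dR/dt = 0 with R > 0 fixes C* = (prey growth rate)/(RC coefficient) — independent of the other coefficients.
With the change, C* = 0.088/0.00701 = 12.6; it falls from 40.5.

C* ≈ 12.6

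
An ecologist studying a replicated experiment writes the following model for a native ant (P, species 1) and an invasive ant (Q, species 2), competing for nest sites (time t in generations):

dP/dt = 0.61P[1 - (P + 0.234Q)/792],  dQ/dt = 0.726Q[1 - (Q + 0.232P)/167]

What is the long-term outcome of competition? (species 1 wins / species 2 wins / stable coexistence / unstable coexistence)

Compare the nullcline intercepts: K1/α12 = 792/0.234 = 3380 > K2 = 167; K2/α21 = 167/0.232 = 720 < K1 = 792.
Since the inequalities point opposite ways, species 1 can invade but species 2 cannot.

species 1 excludes species 2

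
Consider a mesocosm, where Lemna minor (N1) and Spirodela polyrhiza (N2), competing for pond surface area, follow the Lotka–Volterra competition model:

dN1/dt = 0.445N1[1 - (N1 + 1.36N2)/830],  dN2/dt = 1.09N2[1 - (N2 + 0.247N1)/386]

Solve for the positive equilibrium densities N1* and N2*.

Setting both brackets to zero gives the nullclines N1 + 1.36N2 = 830 and 0.247N1 + N2 = 386.
Substituting N2 = 386 - 0.247N1 into the first: N1(1 - 1.36·0.247) = 830 - 1.36·386.
So N1* = 305/0.664 = 459, and then N2* = 386 - 0.247·459 = 273.

N1* ≈ 459, N2* ≈ 273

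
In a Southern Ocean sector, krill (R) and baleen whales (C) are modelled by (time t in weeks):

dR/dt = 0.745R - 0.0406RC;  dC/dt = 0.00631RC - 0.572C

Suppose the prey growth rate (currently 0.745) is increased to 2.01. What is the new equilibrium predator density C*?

C* ≈ 49.5

At the interior fixed point, setting dR/dt = 0 with R > 0 fixes C* = (prey growth rate)/(RC coefficient) — independent of the other coefficients.
With the change, C* = 2.01/0.0406 = 49.5; it rises from 18.3.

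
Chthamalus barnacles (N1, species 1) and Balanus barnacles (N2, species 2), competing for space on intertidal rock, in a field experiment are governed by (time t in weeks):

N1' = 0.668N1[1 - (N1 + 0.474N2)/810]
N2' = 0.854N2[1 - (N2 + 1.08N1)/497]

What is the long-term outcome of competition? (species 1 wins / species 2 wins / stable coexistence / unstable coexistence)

Compare the nullcline intercepts: K1/α12 = 810/0.474 = 1710 > K2 = 497; K2/α21 = 497/1.08 = 460 < K1 = 810.
Since the inequalities point opposite ways, species 1 can invade but species 2 cannot.

species 1 excludes species 2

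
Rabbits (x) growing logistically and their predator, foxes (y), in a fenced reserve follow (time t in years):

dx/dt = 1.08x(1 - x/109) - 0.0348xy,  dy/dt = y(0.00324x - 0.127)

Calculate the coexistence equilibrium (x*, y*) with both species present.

From dy/dt = 0 with y > 0: 0.00324x* = 0.127, so x* = 39.2.
Substitute into dx/dt = 0: 1.08(1 - 39.2/109) = 0.0348y*.
The bracket is 0.64, giving y* = 0.692/0.0348 = 19.9.

x* ≈ 39.2, y* ≈ 19.9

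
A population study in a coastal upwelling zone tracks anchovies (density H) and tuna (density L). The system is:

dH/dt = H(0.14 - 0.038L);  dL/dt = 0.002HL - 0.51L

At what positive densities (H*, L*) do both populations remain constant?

Set dL/dt = 0 with L > 0: 0.002H - 0.51 = 0, so H* = 0.51/0.002 = 255.
Set dH/dt = 0 with H > 0: 0.14 - 0.038L = 0, so L* = 0.14/0.038 = 3.68.

H* ≈ 255, L* ≈ 3.68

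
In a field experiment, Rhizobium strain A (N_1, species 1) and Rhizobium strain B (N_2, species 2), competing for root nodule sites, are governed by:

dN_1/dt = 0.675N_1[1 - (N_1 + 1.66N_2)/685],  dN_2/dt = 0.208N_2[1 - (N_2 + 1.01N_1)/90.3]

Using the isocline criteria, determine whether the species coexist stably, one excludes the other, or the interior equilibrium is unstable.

Compare the nullcline intercepts: K1/α12 = 685/1.66 = 413 > K2 = 90.3; K2/α21 = 90.3/1.01 = 89.4 < K1 = 685.
Since the inequalities point opposite ways, species 1 can invade but species 2 cannot.

species 1 excludes species 2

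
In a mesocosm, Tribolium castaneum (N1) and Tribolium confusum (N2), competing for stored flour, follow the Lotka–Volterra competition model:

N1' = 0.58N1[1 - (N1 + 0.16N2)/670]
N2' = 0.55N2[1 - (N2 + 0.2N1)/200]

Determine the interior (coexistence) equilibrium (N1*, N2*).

Setting both brackets to zero gives the nullclines N1 + 0.16N2 = 670 and 0.2N1 + N2 = 200.
Substituting N2 = 200 - 0.2N1 into the first: N1(1 - 0.16·0.2) = 670 - 0.16·200.
So N1* = 638/0.968 = 659, and then N2* = 200 - 0.2·659 = 68.2.

N1* ≈ 659, N2* ≈ 68.2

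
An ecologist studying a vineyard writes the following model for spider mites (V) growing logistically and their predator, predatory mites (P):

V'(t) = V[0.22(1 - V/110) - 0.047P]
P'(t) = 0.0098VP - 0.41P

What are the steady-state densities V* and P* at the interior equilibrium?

From dP/dt = 0 with P > 0: 0.0098V* = 0.41, so V* = 41.8.
Substitute into dV/dt = 0: 0.22(1 - 41.8/110) = 0.047P*.
The bracket is 0.62, giving P* = 0.136/0.047 = 2.9.

V* ≈ 41.8, P* ≈ 2.9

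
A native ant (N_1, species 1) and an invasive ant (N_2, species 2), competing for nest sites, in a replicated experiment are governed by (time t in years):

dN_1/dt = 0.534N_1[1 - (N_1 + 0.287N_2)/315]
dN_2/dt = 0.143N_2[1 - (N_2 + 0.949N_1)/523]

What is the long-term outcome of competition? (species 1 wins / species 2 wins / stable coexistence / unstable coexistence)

stable coexistence

Compare the nullcline intercepts: K1/α12 = 315/0.287 = 1100 > K2 = 523; K2/α21 = 523/0.949 = 551 > K1 = 315.
Since both inequalities hold, each species can invade when rare, so the interior equilibrium is stable.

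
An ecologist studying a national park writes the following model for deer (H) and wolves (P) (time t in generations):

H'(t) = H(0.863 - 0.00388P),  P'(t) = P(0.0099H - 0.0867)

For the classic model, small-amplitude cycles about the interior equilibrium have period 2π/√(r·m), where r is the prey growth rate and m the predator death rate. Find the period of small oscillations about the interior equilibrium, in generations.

Here r = 0.863 and m = 0.0867, so r·m = 0.0748.
ω = √0.0748 = 0.274 per generation, hence T = 2π/ω ≈ 23 generations.

T ≈ 23 generations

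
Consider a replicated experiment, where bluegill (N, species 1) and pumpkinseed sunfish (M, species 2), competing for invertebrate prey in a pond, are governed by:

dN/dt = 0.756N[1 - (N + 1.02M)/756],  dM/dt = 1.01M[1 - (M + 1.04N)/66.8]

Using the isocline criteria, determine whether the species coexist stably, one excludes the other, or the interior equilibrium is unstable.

Compare the nullcline intercepts: K1/α12 = 756/1.02 = 741 > K2 = 66.8; K2/α21 = 66.8/1.04 = 64.2 < K1 = 756.
Since the inequalities point opposite ways, species 1 can invade but species 2 cannot.

species 1 excludes species 2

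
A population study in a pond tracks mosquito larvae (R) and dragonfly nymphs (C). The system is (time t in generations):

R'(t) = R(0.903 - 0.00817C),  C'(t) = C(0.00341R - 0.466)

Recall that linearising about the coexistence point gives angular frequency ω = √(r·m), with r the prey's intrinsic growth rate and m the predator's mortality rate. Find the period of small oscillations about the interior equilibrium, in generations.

T ≈ 9.69 generations

Here r = 0.903 and m = 0.466, so r·m = 0.421.
ω = √0.421 = 0.649 per generation, hence T = 2π/ω ≈ 9.69 generations.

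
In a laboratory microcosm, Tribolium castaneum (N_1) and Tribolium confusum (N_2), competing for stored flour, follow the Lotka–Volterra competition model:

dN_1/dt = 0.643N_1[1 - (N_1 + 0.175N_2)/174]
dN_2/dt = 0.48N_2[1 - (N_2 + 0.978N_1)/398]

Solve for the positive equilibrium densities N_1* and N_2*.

N_1* ≈ 126, N_2* ≈ 275

Setting both brackets to zero gives the nullclines N_1 + 0.175N_2 = 174 and 0.978N_1 + N_2 = 398.
Substituting N_2 = 398 - 0.978N_1 into the first: N_1(1 - 0.175·0.978) = 174 - 0.175·398.
So N_1* = 104/0.829 = 126, and then N_2* = 398 - 0.978·126 = 275.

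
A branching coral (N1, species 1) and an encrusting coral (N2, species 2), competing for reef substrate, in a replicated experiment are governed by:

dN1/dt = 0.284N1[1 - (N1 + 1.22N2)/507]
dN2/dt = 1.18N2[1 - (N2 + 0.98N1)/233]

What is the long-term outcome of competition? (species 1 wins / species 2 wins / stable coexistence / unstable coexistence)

species 1 excludes species 2

Compare the nullcline intercepts: K1/α12 = 507/1.22 = 416 > K2 = 233; K2/α21 = 233/0.98 = 238 < K1 = 507.
Since the inequalities point opposite ways, species 1 can invade but species 2 cannot.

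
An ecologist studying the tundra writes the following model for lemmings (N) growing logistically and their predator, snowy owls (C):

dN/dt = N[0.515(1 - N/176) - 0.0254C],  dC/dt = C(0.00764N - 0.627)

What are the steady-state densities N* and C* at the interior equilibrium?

From dC/dt = 0 with C > 0: 0.00764N* = 0.627, so N* = 82.1.
Substitute into dN/dt = 0: 0.515(1 - 82.1/176) = 0.0254C*.
The bracket is 0.534, giving C* = 0.275/0.0254 = 10.8.

N* ≈ 82.1, C* ≈ 10.8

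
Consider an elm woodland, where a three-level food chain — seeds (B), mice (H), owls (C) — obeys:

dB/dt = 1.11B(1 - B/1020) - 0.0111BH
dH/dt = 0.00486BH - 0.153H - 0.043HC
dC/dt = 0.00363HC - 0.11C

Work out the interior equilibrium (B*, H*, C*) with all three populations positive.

B* ≈ 711, H* ≈ 30.3, C* ≈ 76.8

From dC/dt = 0: 0.00363H* = 0.11, so H* = 30.3.
From dB/dt = 0: 1.11(1 - B*/1020) = 0.0111·30.3, giving B* = 1020·(1 - 0.303) = 711.
From dH/dt = 0: 0.00486·711 - 0.153 = 0.043C*, so C* = 3.3/0.043 = 76.8.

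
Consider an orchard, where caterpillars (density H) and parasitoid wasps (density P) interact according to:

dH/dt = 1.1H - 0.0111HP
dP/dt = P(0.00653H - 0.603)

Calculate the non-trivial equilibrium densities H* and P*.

H* ≈ 92.3, P* ≈ 99.1

Set dP/dt = 0 with P > 0: 0.00653H - 0.603 = 0, so H* = 0.603/0.00653 = 92.3.
Set dH/dt = 0 with H > 0: 1.1 - 0.0111P = 0, so P* = 1.1/0.0111 = 99.1.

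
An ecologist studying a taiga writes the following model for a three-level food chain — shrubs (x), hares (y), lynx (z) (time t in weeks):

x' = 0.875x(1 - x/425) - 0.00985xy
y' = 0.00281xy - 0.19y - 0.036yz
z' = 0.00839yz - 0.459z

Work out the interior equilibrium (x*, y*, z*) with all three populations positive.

From dz/dt = 0: 0.00839y* = 0.459, so y* = 54.7.
From dx/dt = 0: 0.875(1 - x*/425) = 0.00985·54.7, giving x* = 425·(1 - 0.616) = 163.
From dy/dt = 0: 0.00281·163 - 0.19 = 0.036z*, so z* = 0.269/0.036 = 7.47.

x* ≈ 163, y* ≈ 54.7, z* ≈ 7.47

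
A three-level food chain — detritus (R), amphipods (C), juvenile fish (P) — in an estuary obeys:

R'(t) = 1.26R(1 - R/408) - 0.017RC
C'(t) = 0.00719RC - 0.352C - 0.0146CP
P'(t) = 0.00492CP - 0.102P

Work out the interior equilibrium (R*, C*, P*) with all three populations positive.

R* ≈ 294, C* ≈ 20.7, P* ≈ 121

From dP/dt = 0: 0.00492C* = 0.102, so C* = 20.7.
From dR/dt = 0: 1.26(1 - R*/408) = 0.017·20.7, giving R* = 408·(1 - 0.28) = 294.
From dC/dt = 0: 0.00719·294 - 0.352 = 0.0146P*, so P* = 1.76/0.0146 = 121.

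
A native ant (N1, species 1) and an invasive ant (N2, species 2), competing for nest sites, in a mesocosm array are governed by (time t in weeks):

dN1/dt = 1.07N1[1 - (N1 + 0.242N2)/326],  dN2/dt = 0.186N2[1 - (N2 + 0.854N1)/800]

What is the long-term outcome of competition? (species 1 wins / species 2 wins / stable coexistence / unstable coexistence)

Compare the nullcline intercepts: K1/α12 = 326/0.242 = 1350 > K2 = 800; K2/α21 = 800/0.854 = 937 > K1 = 326.
Since both inequalities hold, each species can invade when rare, so the interior equilibrium is stable.

stable coexistence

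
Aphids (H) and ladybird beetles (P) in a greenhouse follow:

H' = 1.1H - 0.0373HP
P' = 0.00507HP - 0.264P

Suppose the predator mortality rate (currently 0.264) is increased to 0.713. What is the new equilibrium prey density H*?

H* ≈ 141

At the interior fixed point, setting dP/dt = 0 with P > 0 fixes H* = (predator death rate)/(HP coefficient) — independent of the other coefficients.
With the change, H* = 0.713/0.00507 = 141; it rises from 52.1.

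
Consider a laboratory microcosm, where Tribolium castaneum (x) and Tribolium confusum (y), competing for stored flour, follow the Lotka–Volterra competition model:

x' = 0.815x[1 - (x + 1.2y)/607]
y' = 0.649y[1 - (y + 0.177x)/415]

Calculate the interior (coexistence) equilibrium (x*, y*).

Setting both brackets to zero gives the nullclines x + 1.2y = 607 and 0.177x + y = 415.
Substituting y = 415 - 0.177x into the first: x(1 - 1.2·0.177) = 607 - 1.2·415.
So x* = 109/0.788 = 138, and then y* = 415 - 0.177·138 = 391.

x* ≈ 138, y* ≈ 391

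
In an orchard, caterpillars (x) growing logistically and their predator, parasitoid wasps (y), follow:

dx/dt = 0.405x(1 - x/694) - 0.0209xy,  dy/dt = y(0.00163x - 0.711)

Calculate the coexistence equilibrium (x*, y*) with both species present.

x* ≈ 436, y* ≈ 7.2

From dy/dt = 0 with y > 0: 0.00163x* = 0.711, so x* = 436.
Substitute into dx/dt = 0: 0.405(1 - 436/694) = 0.0209y*.
The bracket is 0.371, giving y* = 0.15/0.0209 = 7.2.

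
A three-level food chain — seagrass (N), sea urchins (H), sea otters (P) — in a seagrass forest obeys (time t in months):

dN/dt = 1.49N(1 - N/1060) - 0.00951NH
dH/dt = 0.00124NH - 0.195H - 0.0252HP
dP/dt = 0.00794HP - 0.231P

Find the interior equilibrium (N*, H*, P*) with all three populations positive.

From dP/dt = 0: 0.00794H* = 0.231, so H* = 29.1.
From dN/dt = 0: 1.49(1 - N*/1060) = 0.00951·29.1, giving N* = 1060·(1 - 0.186) = 863.
From dH/dt = 0: 0.00124·863 - 0.195 = 0.0252P*, so P* = 0.875/0.0252 = 34.7.

N* ≈ 863, H* ≈ 29.1, P* ≈ 34.7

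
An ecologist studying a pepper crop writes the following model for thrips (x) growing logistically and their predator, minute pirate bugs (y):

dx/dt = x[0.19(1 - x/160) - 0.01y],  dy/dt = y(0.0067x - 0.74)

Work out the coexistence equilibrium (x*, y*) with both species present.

From dy/dt = 0 with y > 0: 0.0067x* = 0.74, so x* = 110.
Substitute into dx/dt = 0: 0.19(1 - 110/160) = 0.01y*.
The bracket is 0.31, giving y* = 0.0588/0.01 = 5.88.

x* ≈ 110, y* ≈ 5.88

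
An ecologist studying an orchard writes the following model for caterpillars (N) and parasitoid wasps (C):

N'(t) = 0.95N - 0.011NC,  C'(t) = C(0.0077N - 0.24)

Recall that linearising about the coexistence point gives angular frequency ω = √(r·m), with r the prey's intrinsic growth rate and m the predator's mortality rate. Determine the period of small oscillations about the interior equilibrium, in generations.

Here r = 0.95 and m = 0.24, so r·m = 0.228.
ω = √0.228 = 0.477 per generation, hence T = 2π/ω ≈ 13.2 generations.

T ≈ 13.2 generations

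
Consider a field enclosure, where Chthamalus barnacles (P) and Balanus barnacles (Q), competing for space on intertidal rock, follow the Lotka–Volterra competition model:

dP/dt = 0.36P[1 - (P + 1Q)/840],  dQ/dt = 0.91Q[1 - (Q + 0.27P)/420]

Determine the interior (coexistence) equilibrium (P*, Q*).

P* ≈ 575, Q* ≈ 265

Setting both brackets to zero gives the nullclines P + 1Q = 840 and 0.27P + Q = 420.
Substituting Q = 420 - 0.27P into the first: P(1 - 1·0.27) = 840 - 1·420.
So P* = 420/0.73 = 575, and then Q* = 420 - 0.27·575 = 265.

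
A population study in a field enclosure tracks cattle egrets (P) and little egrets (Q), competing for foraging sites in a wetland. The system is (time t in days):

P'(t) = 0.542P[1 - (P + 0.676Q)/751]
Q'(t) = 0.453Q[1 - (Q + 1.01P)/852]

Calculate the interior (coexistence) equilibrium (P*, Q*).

P* ≈ 552, Q* ≈ 295

Setting both brackets to zero gives the nullclines P + 0.676Q = 751 and 1.01P + Q = 852.
Substituting Q = 852 - 1.01P into the first: P(1 - 0.676·1.01) = 751 - 0.676·852.
So P* = 175/0.317 = 552, and then Q* = 852 - 1.01·552 = 295.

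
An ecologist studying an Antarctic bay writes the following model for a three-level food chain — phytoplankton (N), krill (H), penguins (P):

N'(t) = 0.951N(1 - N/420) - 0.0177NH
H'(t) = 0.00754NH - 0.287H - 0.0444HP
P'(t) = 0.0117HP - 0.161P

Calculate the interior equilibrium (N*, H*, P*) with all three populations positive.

N* ≈ 312, H* ≈ 13.8, P* ≈ 46.6

From dP/dt = 0: 0.0117H* = 0.161, so H* = 13.8.
From dN/dt = 0: 0.951(1 - N*/420) = 0.0177·13.8, giving N* = 420·(1 - 0.256) = 312.
From dH/dt = 0: 0.00754·312 - 0.287 = 0.0444P*, so P* = 2.07/0.0444 = 46.6.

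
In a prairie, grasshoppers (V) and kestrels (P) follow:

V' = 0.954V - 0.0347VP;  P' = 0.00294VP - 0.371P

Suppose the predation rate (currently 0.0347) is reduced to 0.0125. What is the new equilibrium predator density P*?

P* ≈ 76.3

At the interior fixed point, setting dV/dt = 0 with V > 0 fixes P* = (prey growth rate)/(VP coefficient) — independent of the other coefficients.
With the change, P* = 0.954/0.0125 = 76.3; it rises from 27.5.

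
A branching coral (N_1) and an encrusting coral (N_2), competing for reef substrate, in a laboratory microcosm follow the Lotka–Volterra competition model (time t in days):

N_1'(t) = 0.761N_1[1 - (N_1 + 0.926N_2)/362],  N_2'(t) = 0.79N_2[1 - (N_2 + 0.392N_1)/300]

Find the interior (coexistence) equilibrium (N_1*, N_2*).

Setting both brackets to zero gives the nullclines N_1 + 0.926N_2 = 362 and 0.392N_1 + N_2 = 300.
Substituting N_2 = 300 - 0.392N_1 into the first: N_1(1 - 0.926·0.392) = 362 - 0.926·300.
So N_1* = 84.2/0.637 = 132, and then N_2* = 300 - 0.392·132 = 248.

N_1* ≈ 132, N_2* ≈ 248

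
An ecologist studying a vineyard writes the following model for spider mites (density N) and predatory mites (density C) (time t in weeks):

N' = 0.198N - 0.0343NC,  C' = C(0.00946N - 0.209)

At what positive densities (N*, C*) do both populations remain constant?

N* ≈ 22.1, C* ≈ 5.77

Set dC/dt = 0 with C > 0: 0.00946N - 0.209 = 0, so N* = 0.209/0.00946 = 22.1.
Set dN/dt = 0 with N > 0: 0.198 - 0.0343C = 0, so C* = 0.198/0.0343 = 5.77.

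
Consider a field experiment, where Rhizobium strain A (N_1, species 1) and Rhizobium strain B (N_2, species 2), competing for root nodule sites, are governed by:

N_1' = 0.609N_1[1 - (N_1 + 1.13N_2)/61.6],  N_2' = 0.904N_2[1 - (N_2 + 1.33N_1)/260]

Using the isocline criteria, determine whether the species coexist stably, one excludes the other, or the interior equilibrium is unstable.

species 2 excludes species 1

Compare the nullcline intercepts: K1/α12 = 61.6/1.13 = 54.5 < K2 = 260; K2/α21 = 260/1.33 = 195 > K1 = 61.6.
Since the inequalities point opposite ways, species 2 can invade but species 1 cannot.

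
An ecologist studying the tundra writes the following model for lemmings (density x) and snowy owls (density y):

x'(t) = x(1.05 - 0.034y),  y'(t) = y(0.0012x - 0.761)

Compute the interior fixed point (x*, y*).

x* ≈ 634, y* ≈ 30.9

Set dy/dt = 0 with y > 0: 0.0012x - 0.761 = 0, so x* = 0.761/0.0012 = 634.
Set dx/dt = 0 with x > 0: 1.05 - 0.034y = 0, so y* = 1.05/0.034 = 30.9.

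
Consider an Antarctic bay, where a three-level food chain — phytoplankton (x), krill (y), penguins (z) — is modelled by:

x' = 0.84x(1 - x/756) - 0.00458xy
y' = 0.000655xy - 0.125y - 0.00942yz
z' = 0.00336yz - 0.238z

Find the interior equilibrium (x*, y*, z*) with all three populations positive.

From dz/dt = 0: 0.00336y* = 0.238, so y* = 70.8.
From dx/dt = 0: 0.84(1 - x*/756) = 0.00458·70.8, giving x* = 756·(1 - 0.386) = 464.
From dy/dt = 0: 0.000655·464 - 0.125 = 0.00942z*, so z* = 0.179/0.00942 = 19.

x* ≈ 464, y* ≈ 70.8, z* ≈ 19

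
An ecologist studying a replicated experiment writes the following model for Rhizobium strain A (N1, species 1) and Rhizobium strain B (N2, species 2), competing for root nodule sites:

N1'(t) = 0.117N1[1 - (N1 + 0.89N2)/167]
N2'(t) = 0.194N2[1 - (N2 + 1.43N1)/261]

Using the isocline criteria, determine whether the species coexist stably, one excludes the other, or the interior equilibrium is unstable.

Compare the nullcline intercepts: K1/α12 = 167/0.89 = 188 < K2 = 261; K2/α21 = 261/1.43 = 183 > K1 = 167.
Since the inequalities point opposite ways, species 2 can invade but species 1 cannot.

species 2 excludes species 1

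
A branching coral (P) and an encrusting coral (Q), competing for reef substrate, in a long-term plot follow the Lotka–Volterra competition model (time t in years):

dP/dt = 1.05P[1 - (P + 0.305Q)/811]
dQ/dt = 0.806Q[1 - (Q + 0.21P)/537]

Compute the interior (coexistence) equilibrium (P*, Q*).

P* ≈ 692, Q* ≈ 392

Setting both brackets to zero gives the nullclines P + 0.305Q = 811 and 0.21P + Q = 537.
Substituting Q = 537 - 0.21P into the first: P(1 - 0.305·0.21) = 811 - 0.305·537.
So P* = 647/0.936 = 692, and then Q* = 537 - 0.21·692 = 392.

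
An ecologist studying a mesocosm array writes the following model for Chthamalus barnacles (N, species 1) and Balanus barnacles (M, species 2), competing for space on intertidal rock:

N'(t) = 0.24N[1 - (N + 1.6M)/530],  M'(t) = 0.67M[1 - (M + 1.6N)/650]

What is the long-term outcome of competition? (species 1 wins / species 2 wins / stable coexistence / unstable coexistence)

unstable coexistence (outcome depends on initial conditions)

Compare the nullcline intercepts: K1/α12 = 530/1.6 = 331 < K2 = 650; K2/α21 = 650/1.6 = 406 < K1 = 530.
Since both are reversed, neither can invade when rare; the interior point is a saddle.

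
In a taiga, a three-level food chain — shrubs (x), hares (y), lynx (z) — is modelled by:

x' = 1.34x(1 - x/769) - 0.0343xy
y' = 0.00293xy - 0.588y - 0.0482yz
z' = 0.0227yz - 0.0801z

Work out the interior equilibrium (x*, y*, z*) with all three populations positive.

x* ≈ 700, y* ≈ 3.53, z* ≈ 30.3

From dz/dt = 0: 0.0227y* = 0.0801, so y* = 3.53.
From dx/dt = 0: 1.34(1 - x*/769) = 0.0343·3.53, giving x* = 769·(1 - 0.0903) = 700.
From dy/dt = 0: 0.00293·700 - 0.588 = 0.0482z*, so z* = 1.46/0.0482 = 30.3.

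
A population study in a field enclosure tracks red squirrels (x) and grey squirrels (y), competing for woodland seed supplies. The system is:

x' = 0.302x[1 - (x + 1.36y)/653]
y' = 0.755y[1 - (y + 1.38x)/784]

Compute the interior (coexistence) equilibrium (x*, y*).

Setting both brackets to zero gives the nullclines x + 1.36y = 653 and 1.38x + y = 784.
Substituting y = 784 - 1.38x into the first: x(1 - 1.36·1.38) = 653 - 1.36·784.
So x* = -413/-0.877 = 471, and then y* = 784 - 1.38·471 = 134.

x* ≈ 471, y* ≈ 134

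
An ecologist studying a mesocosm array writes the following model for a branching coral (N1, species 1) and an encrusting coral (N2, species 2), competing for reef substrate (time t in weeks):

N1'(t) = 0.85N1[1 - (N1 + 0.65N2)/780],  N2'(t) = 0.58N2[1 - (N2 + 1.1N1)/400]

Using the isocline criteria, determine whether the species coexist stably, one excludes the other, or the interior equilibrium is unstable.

species 1 excludes species 2

Compare the nullcline intercepts: K1/α12 = 780/0.65 = 1200 > K2 = 400; K2/α21 = 400/1.1 = 364 < K1 = 780.
Since the inequalities point opposite ways, species 1 can invade but species 2 cannot.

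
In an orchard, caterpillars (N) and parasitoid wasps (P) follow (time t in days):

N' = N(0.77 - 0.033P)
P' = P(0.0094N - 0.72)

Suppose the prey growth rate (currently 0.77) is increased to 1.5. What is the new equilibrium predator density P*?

At the interior fixed point, setting dN/dt = 0 with N > 0 fixes P* = (prey growth rate)/(NP coefficient) — independent of the other coefficients.
With the change, P* = 1.5/0.033 = 45.5; it rises from 23.3.

P* ≈ 45.5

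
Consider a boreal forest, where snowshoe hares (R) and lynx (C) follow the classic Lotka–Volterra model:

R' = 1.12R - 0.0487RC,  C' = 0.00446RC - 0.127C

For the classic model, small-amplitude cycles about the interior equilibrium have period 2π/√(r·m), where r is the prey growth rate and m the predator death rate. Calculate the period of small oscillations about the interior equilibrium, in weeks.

T ≈ 16.7 weeks

Here r = 1.12 and m = 0.127, so r·m = 0.142.
ω = √0.142 = 0.377 per week, hence T = 2π/ω ≈ 16.7 weeks.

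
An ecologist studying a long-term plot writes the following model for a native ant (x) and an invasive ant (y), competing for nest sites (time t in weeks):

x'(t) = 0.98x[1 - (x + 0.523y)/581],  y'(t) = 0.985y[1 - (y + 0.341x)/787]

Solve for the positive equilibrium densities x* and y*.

x* ≈ 206, y* ≈ 717

Setting both brackets to zero gives the nullclines x + 0.523y = 581 and 0.341x + y = 787.
Substituting y = 787 - 0.341x into the first: x(1 - 0.523·0.341) = 581 - 0.523·787.
So x* = 169/0.822 = 206, and then y* = 787 - 0.341·206 = 717.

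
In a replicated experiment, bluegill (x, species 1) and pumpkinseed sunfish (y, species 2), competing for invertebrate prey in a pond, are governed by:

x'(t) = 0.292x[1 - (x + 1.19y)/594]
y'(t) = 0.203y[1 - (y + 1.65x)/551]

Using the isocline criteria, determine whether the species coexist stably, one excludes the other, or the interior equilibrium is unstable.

unstable coexistence (outcome depends on initial conditions)

Compare the nullcline intercepts: K1/α12 = 594/1.19 = 499 < K2 = 551; K2/α21 = 551/1.65 = 334 < K1 = 594.
Since both are reversed, neither can invade when rare; the interior point is a saddle.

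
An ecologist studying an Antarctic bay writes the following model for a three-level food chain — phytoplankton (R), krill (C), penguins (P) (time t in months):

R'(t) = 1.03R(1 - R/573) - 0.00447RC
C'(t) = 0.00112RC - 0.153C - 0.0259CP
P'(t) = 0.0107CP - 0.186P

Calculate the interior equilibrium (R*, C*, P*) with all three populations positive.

From dP/dt = 0: 0.0107C* = 0.186, so C* = 17.4.
From dR/dt = 0: 1.03(1 - R*/573) = 0.00447·17.4, giving R* = 573·(1 - 0.0754) = 530.
From dC/dt = 0: 0.00112·530 - 0.153 = 0.0259P*, so P* = 0.44/0.0259 = 17.

R* ≈ 530, C* ≈ 17.4, P* ≈ 17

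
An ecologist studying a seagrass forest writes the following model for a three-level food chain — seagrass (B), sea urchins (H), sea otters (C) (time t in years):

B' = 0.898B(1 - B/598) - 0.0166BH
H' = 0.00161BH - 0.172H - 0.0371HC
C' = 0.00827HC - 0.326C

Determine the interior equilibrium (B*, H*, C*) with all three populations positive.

From dC/dt = 0: 0.00827H* = 0.326, so H* = 39.4.
From dB/dt = 0: 0.898(1 - B*/598) = 0.0166·39.4, giving B* = 598·(1 - 0.729) = 162.
From dH/dt = 0: 0.00161·162 - 0.172 = 0.0371C*, so C* = 0.0892/0.0371 = 2.4.

B* ≈ 162, H* ≈ 39.4, C* ≈ 2.4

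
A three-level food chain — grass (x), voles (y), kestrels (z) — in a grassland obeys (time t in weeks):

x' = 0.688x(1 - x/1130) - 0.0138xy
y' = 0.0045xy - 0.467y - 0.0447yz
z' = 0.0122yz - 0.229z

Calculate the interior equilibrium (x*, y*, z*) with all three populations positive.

x* ≈ 705, y* ≈ 18.8, z* ≈ 60.5

From dz/dt = 0: 0.0122y* = 0.229, so y* = 18.8.
From dx/dt = 0: 0.688(1 - x*/1130) = 0.0138·18.8, giving x* = 1130·(1 - 0.377) = 705.
From dy/dt = 0: 0.0045·705 - 0.467 = 0.0447z*, so z* = 2.7/0.0447 = 60.5.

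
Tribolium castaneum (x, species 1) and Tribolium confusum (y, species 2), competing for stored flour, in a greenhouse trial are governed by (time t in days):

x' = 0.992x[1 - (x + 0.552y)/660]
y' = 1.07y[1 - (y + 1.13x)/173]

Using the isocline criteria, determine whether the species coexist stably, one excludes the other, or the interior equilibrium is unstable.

Compare the nullcline intercepts: K1/α12 = 660/0.552 = 1200 > K2 = 173; K2/α21 = 173/1.13 = 153 < K1 = 660.
Since the inequalities point opposite ways, species 1 can invade but species 2 cannot.

species 1 excludes species 2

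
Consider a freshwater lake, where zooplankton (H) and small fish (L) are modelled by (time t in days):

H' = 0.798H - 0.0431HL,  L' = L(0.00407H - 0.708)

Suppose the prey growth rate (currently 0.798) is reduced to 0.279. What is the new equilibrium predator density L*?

At the interior fixed point, setting dH/dt = 0 with H > 0 fixes L* = (prey growth rate)/(HL coefficient) — independent of the other coefficients.
With the change, L* = 0.279/0.0431 = 6.47; it falls from 18.5.

L* ≈ 6.47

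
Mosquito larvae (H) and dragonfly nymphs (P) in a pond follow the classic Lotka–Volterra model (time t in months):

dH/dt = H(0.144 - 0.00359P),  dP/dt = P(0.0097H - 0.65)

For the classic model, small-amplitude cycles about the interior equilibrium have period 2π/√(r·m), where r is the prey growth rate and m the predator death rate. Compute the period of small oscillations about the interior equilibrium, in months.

T ≈ 20.5 months

Here r = 0.144 and m = 0.65, so r·m = 0.0936.
ω = √0.0936 = 0.306 per month, hence T = 2π/ω ≈ 20.5 months.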